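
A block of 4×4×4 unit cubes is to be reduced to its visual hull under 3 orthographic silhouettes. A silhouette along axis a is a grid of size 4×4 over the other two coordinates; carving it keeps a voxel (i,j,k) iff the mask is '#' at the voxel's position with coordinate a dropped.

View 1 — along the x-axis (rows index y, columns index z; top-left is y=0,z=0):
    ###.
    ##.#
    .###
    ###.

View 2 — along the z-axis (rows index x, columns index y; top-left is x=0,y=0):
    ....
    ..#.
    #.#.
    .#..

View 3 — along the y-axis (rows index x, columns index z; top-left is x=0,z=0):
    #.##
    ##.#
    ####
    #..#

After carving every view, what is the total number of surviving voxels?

initial block: 4^3 = 64
step 1: project along x, AND mask (12/16) → |grid| = 48
step 2: project along z, AND mask (4/16) → |grid| = 12
step 3: project along y, AND mask (12/16) → |grid| = 10

|visual hull| = 10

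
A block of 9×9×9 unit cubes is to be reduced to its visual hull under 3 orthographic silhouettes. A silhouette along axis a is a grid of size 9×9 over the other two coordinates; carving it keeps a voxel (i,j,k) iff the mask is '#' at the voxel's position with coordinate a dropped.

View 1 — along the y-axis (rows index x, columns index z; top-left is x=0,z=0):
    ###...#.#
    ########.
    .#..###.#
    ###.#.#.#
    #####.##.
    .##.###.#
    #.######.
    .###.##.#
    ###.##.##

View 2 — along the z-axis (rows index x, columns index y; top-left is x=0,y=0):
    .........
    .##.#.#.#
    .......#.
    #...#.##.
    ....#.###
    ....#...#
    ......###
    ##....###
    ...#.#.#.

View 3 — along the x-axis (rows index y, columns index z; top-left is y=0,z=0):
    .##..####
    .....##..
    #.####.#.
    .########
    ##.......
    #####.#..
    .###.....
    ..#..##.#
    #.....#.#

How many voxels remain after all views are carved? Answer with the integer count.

voxel count = 77

full grid |V| = 729
step 1: project along y, AND mask (57/81) → |grid| = 513
step 2: project along z, AND mask (27/81) → |grid| = 181
step 3: project along x, AND mask (40/81) → |grid| = 77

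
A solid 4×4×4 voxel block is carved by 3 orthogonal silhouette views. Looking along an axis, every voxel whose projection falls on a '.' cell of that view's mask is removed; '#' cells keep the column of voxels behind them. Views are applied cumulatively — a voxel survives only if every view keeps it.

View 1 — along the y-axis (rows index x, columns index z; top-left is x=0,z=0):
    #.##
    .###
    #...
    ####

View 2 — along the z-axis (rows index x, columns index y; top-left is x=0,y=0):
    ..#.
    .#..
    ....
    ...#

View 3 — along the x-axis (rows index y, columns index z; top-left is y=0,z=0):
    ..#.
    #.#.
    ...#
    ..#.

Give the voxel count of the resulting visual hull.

initial block: 4^3 = 64
V1 y: intersect with XZ mask (11 set) -- 44 left
V2 z: intersect with XY mask (3 set) -- 10 left
V3 x: intersect with YZ mask (5 set) -- 3 left

voxel count = 3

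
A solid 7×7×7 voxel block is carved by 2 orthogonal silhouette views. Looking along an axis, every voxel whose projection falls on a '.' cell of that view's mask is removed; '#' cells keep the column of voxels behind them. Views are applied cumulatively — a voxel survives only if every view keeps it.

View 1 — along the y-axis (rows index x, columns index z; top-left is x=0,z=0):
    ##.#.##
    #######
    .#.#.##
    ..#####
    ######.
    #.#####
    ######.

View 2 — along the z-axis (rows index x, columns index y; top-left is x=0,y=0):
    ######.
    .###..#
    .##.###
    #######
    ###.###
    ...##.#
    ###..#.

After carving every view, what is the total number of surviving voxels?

full grid |V| = 343
[1] y-view keeps 39 columns → grid now 273
[2] z-view keeps 35 columns → grid now 191

voxel count = 191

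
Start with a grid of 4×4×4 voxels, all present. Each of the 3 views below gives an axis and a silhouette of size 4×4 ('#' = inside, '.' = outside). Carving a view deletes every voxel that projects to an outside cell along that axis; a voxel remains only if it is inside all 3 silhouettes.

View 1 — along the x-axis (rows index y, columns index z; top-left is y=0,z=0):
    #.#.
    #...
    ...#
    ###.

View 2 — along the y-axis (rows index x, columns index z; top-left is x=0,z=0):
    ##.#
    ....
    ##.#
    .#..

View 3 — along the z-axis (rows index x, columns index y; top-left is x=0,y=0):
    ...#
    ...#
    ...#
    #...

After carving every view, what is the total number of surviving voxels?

before carving: 64 voxels (4×4×4)
V1 x: intersect with YZ mask (7 set) -- 28 left
V2 y: intersect with XZ mask (7 set) -- 11 left
V3 z: intersect with XY mask (4 set) -- 4 left

remaining voxels: 4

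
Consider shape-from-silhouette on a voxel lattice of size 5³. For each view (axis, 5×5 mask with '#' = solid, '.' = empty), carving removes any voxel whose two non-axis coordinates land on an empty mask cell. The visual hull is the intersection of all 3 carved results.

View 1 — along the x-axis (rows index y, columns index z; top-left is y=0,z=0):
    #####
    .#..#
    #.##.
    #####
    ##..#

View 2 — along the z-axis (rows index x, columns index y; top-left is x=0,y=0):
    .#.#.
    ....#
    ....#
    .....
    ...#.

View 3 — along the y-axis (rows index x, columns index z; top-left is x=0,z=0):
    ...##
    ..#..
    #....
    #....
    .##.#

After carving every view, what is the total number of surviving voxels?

|visual hull| = 7

full grid |V| = 125
after view 1 [x-axis, 18 of 25 cells solid] → remaining = 90
after view 2 [z-axis, 5 of 25 cells solid] → remaining = 18
after view 3 [y-axis, 8 of 25 cells solid] → remaining = 7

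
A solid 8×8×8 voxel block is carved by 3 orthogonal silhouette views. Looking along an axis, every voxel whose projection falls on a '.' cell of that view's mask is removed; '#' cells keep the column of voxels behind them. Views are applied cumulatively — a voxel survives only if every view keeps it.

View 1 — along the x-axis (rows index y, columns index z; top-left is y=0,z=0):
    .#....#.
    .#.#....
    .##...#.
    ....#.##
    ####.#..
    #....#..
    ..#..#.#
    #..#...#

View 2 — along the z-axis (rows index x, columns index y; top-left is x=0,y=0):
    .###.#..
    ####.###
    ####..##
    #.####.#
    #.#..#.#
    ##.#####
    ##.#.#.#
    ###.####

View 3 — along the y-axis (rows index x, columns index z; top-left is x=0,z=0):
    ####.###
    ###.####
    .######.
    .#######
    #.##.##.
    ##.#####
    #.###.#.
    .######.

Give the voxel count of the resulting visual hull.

initial block: 8^3 = 512
step 1: project along x, AND mask (23/64) → |grid| = 184
step 2: project along z, AND mask (46/64) → |grid| = 124
step 3: project along y, AND mask (50/64) → |grid| = 99

voxel count = 99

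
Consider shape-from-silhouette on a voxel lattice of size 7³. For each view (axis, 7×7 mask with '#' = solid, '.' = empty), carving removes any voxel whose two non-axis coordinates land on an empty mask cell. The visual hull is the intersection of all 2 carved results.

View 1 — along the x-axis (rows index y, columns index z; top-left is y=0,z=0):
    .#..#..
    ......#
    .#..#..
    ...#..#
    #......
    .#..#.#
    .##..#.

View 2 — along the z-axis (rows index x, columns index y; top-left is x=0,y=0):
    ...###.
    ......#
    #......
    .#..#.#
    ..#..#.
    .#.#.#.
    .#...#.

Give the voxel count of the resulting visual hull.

31 voxels

start: 7×7×7 = 343 voxels
  1. axis=0 (YZ plane), |mask|=14  ⇒  voxels=98
  2. axis=2 (XY plane), |mask|=15  ⇒  voxels=31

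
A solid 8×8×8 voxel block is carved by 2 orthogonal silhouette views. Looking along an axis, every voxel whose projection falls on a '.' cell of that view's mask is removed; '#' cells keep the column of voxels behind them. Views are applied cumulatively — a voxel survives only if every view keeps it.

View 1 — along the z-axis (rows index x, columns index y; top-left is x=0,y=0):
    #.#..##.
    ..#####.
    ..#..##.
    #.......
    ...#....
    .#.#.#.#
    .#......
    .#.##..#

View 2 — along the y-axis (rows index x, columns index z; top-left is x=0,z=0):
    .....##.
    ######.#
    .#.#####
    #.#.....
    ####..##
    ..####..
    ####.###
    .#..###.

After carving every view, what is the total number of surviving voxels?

108 voxels

before carving: 512 voxels (8×8×8)
after view 1 [z-axis, 23 of 64 cells solid] → remaining = 184
after view 2 [y-axis, 38 of 64 cells solid] → remaining = 108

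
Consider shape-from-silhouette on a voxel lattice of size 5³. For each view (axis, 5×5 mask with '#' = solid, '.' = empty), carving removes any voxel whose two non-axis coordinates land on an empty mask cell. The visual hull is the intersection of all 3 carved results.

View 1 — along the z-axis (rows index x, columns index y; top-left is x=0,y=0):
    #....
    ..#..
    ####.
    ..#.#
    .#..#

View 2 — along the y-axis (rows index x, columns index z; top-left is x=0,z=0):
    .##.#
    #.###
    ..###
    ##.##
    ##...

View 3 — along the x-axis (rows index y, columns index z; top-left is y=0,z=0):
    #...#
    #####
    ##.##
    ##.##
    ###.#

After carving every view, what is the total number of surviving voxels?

23 voxels

initial block: 5^3 = 125
carve view 1 (along z, XY-mask fill 10/25): 50 voxels remain
carve view 2 (along y, XZ-mask fill 16/25): 31 voxels remain
carve view 3 (along x, YZ-mask fill 19/25): 23 voxels remain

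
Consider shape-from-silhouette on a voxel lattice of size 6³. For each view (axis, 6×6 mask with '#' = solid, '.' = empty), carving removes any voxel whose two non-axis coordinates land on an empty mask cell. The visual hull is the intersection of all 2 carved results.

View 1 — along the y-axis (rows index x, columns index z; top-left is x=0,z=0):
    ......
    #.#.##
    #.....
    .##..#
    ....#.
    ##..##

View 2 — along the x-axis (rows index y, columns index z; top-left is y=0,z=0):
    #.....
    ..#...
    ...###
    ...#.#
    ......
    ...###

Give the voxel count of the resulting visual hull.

remaining voxels: 20

start: 6×6×6 = 216 voxels
V1 y: intersect with XZ mask (13 set) -- 78 left
V2 x: intersect with YZ mask (10 set) -- 20 left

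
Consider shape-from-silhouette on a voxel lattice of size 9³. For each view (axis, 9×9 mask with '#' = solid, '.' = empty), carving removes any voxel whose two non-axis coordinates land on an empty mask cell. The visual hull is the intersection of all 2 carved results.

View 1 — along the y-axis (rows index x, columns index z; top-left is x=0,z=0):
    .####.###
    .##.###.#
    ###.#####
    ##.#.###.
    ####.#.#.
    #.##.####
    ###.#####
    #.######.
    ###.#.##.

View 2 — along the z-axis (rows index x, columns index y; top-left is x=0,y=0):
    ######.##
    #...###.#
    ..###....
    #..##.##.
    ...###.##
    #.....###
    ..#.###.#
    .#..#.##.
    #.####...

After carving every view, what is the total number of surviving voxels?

voxel count = 296

start: 9×9×9 = 729 voxels
[1] y-view keeps 61 columns → grid now 549
[2] z-view keeps 44 columns → grid now 296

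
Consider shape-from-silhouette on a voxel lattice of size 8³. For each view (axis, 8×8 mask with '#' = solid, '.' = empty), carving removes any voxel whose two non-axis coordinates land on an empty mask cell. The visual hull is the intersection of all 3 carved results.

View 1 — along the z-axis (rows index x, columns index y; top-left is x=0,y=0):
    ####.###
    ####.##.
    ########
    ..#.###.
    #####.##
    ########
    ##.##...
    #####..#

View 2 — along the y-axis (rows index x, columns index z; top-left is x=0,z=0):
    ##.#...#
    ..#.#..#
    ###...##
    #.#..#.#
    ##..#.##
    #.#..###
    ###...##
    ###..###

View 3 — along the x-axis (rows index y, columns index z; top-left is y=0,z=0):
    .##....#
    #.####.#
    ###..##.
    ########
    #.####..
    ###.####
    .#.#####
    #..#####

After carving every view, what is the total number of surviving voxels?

initial block: 8^3 = 512
[1] z-view keeps 50 columns → grid now 400
[2] y-view keeps 37 columns → grid now 233
[3] x-view keeps 46 columns → grid now 165

remaining voxels: 165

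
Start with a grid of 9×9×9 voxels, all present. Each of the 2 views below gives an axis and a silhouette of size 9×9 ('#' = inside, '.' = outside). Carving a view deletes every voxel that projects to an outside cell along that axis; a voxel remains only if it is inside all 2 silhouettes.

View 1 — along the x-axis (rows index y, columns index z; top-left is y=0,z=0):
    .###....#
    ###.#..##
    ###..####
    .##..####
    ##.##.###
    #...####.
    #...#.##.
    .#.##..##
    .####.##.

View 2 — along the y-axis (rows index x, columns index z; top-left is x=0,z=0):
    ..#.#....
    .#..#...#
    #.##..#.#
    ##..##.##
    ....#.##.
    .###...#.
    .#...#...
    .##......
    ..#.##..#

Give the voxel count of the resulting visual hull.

initial block: 9^3 = 729
carve view 1 (along x, YZ-mask fill 50/81): 450 voxels remain
carve view 2 (along y, XZ-mask fill 31/81): 177 voxels remain

remaining voxels: 177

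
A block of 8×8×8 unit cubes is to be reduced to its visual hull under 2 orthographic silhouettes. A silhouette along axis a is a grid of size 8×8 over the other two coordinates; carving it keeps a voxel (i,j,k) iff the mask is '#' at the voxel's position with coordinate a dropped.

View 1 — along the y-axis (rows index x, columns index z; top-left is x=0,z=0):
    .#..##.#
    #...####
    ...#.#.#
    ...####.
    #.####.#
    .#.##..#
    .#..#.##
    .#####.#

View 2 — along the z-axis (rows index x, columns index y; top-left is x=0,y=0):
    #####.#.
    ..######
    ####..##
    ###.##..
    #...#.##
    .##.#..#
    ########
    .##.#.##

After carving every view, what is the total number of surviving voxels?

initial block: 8^3 = 512
[1] y-view keeps 36 columns → grid now 288
[2] z-view keeps 44 columns → grid now 194

194 voxels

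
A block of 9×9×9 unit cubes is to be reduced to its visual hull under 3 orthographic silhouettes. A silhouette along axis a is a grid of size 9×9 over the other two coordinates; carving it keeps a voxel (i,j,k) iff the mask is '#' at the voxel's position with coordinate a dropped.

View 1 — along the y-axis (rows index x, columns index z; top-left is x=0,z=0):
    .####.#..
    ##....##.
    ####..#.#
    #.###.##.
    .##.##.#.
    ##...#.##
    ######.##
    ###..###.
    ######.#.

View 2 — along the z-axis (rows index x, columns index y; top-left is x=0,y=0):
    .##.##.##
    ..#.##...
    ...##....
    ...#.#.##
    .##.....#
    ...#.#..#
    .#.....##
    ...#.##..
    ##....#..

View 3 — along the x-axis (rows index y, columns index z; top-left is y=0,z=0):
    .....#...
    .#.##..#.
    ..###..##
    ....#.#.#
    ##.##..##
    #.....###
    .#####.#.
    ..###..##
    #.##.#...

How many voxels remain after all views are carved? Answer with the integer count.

|visual hull| = 86

initial block: 9^3 = 729
V1 y: intersect with XZ mask (52 set) -- 468 left
V2 z: intersect with XY mask (30 set) -- 171 left
V3 x: intersect with YZ mask (38 set) -- 86 left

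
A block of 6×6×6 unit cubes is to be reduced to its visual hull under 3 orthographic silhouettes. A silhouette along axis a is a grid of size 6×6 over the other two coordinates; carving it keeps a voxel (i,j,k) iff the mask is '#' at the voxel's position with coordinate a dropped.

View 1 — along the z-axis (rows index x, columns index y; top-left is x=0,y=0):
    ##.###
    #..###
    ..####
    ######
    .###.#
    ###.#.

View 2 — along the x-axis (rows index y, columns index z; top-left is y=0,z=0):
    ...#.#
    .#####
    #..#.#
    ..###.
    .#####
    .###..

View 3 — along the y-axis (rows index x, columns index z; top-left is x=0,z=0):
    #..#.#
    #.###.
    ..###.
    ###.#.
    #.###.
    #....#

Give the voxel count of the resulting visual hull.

start: 6×6×6 = 216 voxels
step 1: project along z, AND mask (27/36) → |grid| = 162
step 2: project along x, AND mask (21/36) → |grid| = 95
step 3: project along y, AND mask (20/36) → |grid| = 52

remaining voxels: 52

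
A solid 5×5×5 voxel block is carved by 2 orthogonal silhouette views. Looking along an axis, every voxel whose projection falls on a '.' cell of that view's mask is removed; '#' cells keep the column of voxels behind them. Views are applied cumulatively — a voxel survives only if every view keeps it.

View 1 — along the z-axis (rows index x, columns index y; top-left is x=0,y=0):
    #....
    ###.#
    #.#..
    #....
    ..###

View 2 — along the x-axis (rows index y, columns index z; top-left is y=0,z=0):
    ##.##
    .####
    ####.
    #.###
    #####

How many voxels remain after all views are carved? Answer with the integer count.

voxel count = 46

before carving: 125 voxels (5×5×5)
  1. axis=2 (XY plane), |mask|=11  ⇒  voxels=55
  2. axis=0 (YZ plane), |mask|=21  ⇒  voxels=46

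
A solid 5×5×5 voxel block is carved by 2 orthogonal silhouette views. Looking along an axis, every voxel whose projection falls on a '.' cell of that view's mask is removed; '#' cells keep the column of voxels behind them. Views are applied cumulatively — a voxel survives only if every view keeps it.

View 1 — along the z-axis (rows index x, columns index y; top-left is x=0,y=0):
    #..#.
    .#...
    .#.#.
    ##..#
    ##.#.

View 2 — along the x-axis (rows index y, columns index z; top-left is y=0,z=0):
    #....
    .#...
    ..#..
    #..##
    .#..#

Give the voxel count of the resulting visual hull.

initial block: 5^3 = 125
[1] z-view keeps 11 columns → grid now 55
[2] x-view keeps 8 columns → grid now 18

remaining voxels: 18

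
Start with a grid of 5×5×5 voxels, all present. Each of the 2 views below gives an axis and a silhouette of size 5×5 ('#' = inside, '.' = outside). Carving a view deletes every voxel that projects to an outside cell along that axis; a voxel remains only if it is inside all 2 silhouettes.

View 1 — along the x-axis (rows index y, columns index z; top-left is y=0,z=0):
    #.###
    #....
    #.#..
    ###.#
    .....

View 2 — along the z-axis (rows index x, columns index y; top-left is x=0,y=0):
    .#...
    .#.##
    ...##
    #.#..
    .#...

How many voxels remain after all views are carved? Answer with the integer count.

17 voxels

before carving: 125 voxels (5×5×5)
[1] x-view keeps 11 columns → grid now 55
[2] z-view keeps 9 columns → grid now 17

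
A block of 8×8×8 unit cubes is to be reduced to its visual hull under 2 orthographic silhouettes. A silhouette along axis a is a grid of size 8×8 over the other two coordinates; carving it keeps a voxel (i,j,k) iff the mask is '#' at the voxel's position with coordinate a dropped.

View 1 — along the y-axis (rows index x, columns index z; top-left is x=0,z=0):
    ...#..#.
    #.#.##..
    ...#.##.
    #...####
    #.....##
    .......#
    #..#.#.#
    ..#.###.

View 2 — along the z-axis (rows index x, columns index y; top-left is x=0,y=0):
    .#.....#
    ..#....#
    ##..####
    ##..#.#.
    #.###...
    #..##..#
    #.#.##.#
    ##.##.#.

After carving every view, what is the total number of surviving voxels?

start: 8×8×8 = 512 voxels
carve view 1 (along y, XZ-mask fill 26/64): 208 voxels remain
carve view 2 (along z, XY-mask fill 32/64): 106 voxels remain

106 voxels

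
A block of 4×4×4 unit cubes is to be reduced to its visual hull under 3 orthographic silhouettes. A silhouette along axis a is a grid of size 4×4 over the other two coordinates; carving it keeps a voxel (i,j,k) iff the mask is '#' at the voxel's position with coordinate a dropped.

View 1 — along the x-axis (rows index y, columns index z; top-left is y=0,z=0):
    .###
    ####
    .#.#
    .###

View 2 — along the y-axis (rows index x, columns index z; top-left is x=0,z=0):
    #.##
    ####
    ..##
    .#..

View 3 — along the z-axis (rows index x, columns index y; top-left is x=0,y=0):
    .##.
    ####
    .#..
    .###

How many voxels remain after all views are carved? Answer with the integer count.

start: 4×4×4 = 64 voxels
  1. axis=0 (YZ plane), |mask|=12  ⇒  voxels=48
  2. axis=1 (XZ plane), |mask|=10  ⇒  voxels=31
  3. axis=2 (XY plane), |mask|=10  ⇒  voxels=21

remaining voxels: 21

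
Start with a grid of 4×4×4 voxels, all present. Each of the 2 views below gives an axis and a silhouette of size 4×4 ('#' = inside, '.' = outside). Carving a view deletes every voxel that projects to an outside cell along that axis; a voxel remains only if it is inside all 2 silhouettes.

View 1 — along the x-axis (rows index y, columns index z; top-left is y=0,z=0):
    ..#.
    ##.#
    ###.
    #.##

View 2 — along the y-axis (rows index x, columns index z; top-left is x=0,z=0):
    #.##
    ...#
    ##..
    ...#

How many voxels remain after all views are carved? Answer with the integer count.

17 voxels

before carving: 64 voxels (4×4×4)
  1. axis=0 (YZ plane), |mask|=10  ⇒  voxels=40
  2. axis=1 (XZ plane), |mask|=7  ⇒  voxels=17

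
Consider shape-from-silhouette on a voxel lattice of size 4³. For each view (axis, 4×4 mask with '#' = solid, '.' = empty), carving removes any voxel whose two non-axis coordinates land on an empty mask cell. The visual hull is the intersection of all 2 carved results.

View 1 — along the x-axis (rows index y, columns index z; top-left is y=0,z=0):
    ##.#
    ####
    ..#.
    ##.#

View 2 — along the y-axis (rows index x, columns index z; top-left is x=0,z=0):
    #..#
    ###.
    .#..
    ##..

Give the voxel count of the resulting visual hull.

initial block: 4^3 = 64
step 1: project along x, AND mask (11/16) → |grid| = 44
step 2: project along y, AND mask (8/16) → |grid| = 23

23 voxels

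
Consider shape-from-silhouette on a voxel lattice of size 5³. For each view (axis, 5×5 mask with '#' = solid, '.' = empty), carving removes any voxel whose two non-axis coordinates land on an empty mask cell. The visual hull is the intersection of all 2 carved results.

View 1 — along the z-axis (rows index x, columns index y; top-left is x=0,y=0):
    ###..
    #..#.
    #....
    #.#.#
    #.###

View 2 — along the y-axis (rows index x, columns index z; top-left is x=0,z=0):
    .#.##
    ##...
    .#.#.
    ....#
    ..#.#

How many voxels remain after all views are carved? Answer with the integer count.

before carving: 125 voxels (5×5×5)
step 1: project along z, AND mask (13/25) → |grid| = 65
step 2: project along y, AND mask (10/25) → |grid| = 26

remaining voxels: 26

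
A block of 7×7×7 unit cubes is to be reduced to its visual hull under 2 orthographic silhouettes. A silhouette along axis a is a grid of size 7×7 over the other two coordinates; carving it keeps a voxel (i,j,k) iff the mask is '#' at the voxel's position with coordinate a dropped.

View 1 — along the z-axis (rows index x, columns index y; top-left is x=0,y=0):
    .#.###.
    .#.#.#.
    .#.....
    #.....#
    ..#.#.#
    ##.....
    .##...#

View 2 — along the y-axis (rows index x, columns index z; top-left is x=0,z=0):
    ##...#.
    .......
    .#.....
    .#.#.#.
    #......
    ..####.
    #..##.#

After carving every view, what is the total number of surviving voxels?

initial block: 7^3 = 343
[1] z-view keeps 18 columns → grid now 126
[2] y-view keeps 16 columns → grid now 42

voxel count = 42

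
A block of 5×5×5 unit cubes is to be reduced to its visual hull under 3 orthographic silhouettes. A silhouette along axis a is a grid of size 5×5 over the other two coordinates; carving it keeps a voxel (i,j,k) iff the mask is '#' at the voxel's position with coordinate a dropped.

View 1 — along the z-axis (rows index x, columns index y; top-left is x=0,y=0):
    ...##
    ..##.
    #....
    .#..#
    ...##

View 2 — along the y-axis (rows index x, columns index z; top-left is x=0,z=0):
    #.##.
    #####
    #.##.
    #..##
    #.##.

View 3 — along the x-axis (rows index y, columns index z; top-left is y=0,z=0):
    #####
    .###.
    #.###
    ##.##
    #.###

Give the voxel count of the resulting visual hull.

before carving: 125 voxels (5×5×5)
V1 z: intersect with XY mask (9 set) -- 45 left
V2 y: intersect with XZ mask (17 set) -- 31 left
V3 x: intersect with YZ mask (20 set) -- 25 left

remaining voxels: 25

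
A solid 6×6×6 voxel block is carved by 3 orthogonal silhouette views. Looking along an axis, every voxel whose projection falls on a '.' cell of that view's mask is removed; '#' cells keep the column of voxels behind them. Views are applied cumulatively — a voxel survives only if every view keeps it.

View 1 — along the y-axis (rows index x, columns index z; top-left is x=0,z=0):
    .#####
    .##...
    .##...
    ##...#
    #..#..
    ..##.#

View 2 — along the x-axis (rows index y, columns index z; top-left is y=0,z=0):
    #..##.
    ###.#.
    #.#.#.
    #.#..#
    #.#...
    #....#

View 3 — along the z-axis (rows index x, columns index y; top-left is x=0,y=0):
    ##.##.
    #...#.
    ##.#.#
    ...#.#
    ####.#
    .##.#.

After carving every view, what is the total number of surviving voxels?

voxel count = 25

start: 6×6×6 = 216 voxels
carve view 1 (along y, XZ-mask fill 17/36): 102 voxels remain
carve view 2 (along x, YZ-mask fill 17/36): 44 voxels remain
carve view 3 (along z, XY-mask fill 20/36): 25 voxels remain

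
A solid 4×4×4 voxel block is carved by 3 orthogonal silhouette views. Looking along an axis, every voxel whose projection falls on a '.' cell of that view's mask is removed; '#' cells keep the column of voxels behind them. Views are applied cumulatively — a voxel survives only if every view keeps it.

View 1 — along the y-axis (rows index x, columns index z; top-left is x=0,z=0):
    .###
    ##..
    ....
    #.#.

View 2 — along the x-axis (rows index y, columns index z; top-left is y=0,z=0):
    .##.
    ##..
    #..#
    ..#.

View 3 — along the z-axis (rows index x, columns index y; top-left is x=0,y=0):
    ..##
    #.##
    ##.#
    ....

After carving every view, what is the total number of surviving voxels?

initial block: 4^3 = 64
[1] y-view keeps 7 columns → grid now 28
[2] x-view keeps 7 columns → grid now 13
[3] z-view keeps 8 columns → grid now 4

voxel count = 4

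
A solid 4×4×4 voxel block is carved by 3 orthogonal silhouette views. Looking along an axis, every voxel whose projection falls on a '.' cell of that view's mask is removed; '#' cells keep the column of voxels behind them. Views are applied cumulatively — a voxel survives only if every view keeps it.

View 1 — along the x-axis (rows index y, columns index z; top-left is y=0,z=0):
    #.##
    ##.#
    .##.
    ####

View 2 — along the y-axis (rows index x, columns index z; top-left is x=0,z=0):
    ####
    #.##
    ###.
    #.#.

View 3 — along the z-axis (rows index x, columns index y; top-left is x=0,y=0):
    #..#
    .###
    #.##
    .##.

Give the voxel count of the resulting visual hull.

|visual hull| = 22

before carving: 64 voxels (4×4×4)
[1] x-view keeps 12 columns → grid now 48
[2] y-view keeps 12 columns → grid now 36
[3] z-view keeps 10 columns → grid now 22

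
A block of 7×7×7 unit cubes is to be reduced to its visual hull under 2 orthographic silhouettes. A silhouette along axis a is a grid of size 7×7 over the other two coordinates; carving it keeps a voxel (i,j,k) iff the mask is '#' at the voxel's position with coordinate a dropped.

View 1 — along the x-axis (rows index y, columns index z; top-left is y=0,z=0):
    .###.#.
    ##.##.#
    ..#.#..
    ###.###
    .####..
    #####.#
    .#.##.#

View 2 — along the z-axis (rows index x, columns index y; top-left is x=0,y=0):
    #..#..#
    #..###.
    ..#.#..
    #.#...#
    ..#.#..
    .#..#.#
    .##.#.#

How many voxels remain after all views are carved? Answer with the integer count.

84 voxels

initial block: 7^3 = 343
carve view 1 (along x, YZ-mask fill 31/49): 217 voxels remain
carve view 2 (along z, XY-mask fill 21/49): 84 voxels remain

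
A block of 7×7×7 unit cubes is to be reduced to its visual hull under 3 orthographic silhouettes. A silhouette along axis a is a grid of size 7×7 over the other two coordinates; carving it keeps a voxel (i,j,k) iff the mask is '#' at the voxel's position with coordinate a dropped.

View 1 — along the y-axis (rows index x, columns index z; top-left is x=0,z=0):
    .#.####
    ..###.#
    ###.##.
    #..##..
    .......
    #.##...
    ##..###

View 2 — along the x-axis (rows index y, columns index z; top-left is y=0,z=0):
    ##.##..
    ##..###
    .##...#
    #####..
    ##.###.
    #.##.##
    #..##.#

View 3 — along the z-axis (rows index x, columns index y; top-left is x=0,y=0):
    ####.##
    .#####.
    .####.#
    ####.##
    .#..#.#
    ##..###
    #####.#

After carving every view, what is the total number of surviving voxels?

full grid |V| = 343
  1. axis=1 (XZ plane), |mask|=25  ⇒  voxels=175
  2. axis=0 (YZ plane), |mask|=31  ⇒  voxels=114
  3. axis=2 (XY plane), |mask|=36  ⇒  voxels=89

|visual hull| = 89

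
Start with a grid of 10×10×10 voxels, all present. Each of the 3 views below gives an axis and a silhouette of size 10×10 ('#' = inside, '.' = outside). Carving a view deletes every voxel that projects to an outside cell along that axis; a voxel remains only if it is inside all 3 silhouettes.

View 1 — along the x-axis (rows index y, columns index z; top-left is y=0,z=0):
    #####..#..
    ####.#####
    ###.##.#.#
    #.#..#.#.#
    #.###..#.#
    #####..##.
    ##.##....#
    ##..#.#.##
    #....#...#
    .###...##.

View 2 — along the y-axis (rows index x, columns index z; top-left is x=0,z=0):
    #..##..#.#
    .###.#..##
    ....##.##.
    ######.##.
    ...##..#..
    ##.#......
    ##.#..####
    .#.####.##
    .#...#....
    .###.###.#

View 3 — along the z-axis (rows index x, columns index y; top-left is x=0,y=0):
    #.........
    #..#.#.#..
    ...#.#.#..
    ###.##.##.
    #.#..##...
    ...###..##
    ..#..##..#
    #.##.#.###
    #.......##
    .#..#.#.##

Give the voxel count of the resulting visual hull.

full grid |V| = 1000
[1] x-view keeps 59 columns → grid now 590
[2] y-view keeps 52 columns → grid now 311
[3] z-view keeps 43 columns → grid now 143

|visual hull| = 143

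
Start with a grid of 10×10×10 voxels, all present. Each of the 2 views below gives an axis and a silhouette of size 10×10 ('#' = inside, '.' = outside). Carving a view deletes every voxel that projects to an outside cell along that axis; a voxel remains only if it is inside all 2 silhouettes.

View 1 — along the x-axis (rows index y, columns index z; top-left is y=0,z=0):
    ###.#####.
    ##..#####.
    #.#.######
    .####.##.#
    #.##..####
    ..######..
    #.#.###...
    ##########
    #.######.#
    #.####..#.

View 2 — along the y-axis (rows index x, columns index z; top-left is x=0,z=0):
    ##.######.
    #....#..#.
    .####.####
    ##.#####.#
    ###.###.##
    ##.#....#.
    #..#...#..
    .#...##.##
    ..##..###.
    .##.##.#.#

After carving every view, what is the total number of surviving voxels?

start: 10×10×10 = 1000 voxels
V1 x: intersect with YZ mask (72 set) -- 720 left
V2 y: intersect with XZ mask (58 set) -- 410 left

|visual hull| = 410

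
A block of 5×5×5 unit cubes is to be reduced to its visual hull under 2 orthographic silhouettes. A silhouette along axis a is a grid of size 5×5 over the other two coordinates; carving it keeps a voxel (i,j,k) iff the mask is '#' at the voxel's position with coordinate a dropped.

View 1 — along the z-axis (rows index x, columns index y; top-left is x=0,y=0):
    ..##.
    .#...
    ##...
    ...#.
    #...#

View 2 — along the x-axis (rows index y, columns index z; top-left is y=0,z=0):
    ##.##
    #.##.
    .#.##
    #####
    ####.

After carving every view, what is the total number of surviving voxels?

voxel count = 31

before carving: 125 voxels (5×5×5)
[1] z-view keeps 8 columns → grid now 40
[2] x-view keeps 19 columns → grid now 31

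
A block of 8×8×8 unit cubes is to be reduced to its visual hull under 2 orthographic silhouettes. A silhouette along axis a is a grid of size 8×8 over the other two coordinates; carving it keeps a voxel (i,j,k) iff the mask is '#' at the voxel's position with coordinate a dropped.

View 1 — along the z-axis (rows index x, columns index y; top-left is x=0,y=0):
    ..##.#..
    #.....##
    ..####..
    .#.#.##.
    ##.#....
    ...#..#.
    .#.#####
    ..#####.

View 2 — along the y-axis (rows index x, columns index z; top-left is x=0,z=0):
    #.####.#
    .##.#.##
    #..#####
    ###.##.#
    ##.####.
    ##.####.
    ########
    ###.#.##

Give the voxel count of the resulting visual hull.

start: 8×8×8 = 512 voxels
step 1: project along z, AND mask (30/64) → |grid| = 240
step 2: project along y, AND mask (49/64) → |grid| = 189

189 voxels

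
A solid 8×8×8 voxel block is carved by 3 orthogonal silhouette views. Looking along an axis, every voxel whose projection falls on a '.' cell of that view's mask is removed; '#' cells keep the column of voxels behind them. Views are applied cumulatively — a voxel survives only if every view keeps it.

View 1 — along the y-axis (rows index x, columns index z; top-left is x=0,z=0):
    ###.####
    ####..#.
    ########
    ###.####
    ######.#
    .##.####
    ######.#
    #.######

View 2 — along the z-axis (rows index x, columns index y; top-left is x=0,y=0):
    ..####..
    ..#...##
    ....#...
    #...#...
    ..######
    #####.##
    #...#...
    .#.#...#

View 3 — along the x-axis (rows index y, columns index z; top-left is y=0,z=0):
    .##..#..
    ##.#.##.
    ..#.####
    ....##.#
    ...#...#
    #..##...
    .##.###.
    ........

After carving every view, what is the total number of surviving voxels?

initial block: 8^3 = 512
V1 y: intersect with XZ mask (54 set) -- 432 left
V2 z: intersect with XY mask (28 set) -- 184 left
V3 x: intersect with YZ mask (26 set) -- 70 left

voxel count = 70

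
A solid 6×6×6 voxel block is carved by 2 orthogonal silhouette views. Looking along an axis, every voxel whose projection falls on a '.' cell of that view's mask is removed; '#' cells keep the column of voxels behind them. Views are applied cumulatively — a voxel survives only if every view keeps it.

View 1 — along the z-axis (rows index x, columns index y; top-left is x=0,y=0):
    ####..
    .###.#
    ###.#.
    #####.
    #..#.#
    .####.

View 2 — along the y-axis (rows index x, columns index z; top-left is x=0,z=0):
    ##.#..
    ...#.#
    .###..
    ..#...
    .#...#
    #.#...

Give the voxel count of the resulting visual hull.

remaining voxels: 51

initial block: 6^3 = 216
V1 z: intersect with XY mask (24 set) -- 144 left
V2 y: intersect with XZ mask (13 set) -- 51 left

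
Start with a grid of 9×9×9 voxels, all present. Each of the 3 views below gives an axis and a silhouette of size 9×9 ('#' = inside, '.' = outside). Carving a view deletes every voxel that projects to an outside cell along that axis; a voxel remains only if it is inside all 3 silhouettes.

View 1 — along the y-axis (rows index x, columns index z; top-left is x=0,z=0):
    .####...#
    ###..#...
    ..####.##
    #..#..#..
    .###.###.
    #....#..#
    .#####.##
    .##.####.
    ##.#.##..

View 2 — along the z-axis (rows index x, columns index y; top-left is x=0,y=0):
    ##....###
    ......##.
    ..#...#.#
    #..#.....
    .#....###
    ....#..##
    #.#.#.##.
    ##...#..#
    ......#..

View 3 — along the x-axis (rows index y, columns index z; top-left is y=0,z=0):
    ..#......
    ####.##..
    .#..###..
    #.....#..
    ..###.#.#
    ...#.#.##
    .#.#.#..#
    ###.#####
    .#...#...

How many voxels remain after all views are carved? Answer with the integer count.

full grid |V| = 729
step 1: project along y, AND mask (45/81) → |grid| = 405
step 2: project along z, AND mask (29/81) → |grid| = 154
step 3: project along x, AND mask (36/81) → |grid| = 76

76 voxels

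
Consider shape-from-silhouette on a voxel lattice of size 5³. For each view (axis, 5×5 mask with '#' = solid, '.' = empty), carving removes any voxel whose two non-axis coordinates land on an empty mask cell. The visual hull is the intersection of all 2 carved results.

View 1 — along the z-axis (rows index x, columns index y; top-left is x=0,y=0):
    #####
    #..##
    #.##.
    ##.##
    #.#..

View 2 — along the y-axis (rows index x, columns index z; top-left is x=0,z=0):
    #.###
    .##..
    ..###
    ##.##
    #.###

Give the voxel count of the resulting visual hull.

|visual hull| = 59

initial block: 5^3 = 125
[1] z-view keeps 17 columns → grid now 85
[2] y-view keeps 17 columns → grid now 59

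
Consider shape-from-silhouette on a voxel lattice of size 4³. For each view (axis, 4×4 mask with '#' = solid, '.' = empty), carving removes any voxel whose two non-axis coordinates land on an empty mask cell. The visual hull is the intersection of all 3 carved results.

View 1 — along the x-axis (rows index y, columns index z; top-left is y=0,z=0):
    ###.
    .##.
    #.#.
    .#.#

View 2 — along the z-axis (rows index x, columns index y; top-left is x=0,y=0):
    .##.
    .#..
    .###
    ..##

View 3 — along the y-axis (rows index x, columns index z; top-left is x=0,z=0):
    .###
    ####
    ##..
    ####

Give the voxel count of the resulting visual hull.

initial block: 4^3 = 64
after view 1 [x-axis, 9 of 16 cells solid] → remaining = 36
after view 2 [z-axis, 8 of 16 cells solid] → remaining = 16
after view 3 [y-axis, 13 of 16 cells solid] → remaining = 12

|visual hull| = 12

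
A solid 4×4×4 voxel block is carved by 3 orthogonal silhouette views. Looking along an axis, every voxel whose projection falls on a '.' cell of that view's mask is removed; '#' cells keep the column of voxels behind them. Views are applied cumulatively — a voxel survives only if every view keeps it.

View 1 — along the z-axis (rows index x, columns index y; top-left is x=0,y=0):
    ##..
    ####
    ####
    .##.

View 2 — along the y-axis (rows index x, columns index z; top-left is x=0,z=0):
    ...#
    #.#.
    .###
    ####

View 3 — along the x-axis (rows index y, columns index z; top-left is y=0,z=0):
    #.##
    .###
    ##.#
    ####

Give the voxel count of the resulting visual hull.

voxel count = 24

initial block: 4^3 = 64
after view 1 [z-axis, 12 of 16 cells solid] → remaining = 48
after view 2 [y-axis, 10 of 16 cells solid] → remaining = 30
after view 3 [x-axis, 13 of 16 cells solid] → remaining = 24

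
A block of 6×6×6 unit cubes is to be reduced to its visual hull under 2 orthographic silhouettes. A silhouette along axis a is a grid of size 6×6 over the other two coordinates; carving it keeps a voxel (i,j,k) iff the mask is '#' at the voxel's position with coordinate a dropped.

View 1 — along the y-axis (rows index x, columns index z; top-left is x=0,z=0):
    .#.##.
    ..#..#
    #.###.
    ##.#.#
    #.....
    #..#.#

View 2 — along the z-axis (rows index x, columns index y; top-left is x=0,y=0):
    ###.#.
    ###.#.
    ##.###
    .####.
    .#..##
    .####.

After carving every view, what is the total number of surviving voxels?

full grid |V| = 216
  1. axis=1 (XZ plane), |mask|=17  ⇒  voxels=102
  2. axis=2 (XY plane), |mask|=24  ⇒  voxels=71

voxel count = 71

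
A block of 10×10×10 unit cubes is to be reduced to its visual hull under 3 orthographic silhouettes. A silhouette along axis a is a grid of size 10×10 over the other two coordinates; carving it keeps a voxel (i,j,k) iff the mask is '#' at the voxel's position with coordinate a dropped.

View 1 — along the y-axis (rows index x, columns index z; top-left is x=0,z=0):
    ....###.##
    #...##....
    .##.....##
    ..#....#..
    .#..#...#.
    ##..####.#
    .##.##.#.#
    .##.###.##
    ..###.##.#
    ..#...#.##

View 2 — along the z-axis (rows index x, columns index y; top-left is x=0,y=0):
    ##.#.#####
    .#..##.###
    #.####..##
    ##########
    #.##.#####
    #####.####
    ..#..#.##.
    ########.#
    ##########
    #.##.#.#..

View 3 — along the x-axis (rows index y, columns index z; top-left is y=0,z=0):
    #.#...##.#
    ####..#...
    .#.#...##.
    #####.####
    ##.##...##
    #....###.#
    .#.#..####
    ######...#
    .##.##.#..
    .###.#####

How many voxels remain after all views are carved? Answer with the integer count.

start: 10×10×10 = 1000 voxels
carve view 1 (along y, XZ-mask fill 47/100): 470 voxels remain
carve view 2 (along z, XY-mask fill 76/100): 360 voxels remain
carve view 3 (along x, YZ-mask fill 60/100): 214 voxels remain

remaining voxels: 214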